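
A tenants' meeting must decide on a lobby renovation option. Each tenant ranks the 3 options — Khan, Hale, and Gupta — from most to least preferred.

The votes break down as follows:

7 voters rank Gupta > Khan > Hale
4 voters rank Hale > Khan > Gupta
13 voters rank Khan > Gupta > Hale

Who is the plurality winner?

First-place vote totals:
  Khan: 13
  Hale: 4
  Gupta: 7
Khan has the most first-place votes.

Khan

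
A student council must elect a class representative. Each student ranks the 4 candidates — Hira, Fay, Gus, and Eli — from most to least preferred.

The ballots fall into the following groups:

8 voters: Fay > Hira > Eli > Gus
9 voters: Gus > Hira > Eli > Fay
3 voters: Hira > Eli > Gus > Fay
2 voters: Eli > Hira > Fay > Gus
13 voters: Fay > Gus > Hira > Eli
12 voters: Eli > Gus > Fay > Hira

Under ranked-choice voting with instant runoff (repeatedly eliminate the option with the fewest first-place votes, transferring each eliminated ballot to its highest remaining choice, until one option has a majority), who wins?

Eli

Round 1: Fay 21, Eli 14, Gus 9, Hira 3. Hira has the fewest and is eliminated.
Round 2: Fay 21, Eli 17, Gus 9. Gus has the fewest and is eliminated.
Round 3: Eli 26, Fay 21. Eli has a majority.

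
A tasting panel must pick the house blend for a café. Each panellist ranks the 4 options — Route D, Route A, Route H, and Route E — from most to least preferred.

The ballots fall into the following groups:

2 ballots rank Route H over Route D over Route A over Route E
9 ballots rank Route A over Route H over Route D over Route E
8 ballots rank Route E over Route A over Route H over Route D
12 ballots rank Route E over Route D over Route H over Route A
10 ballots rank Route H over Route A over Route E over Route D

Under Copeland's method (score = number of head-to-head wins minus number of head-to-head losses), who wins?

Pairwise results:
  Route D vs Route A: Route A wins 27–14.
  Route D vs Route H: Route H wins 29–12.
  Route D vs Route E: Route E wins 30–11.
  Route A vs Route H: Route H wins 24–17.
  Route A vs Route E: Route A wins 21–20.
  Route H vs Route E: Route H wins 21–20.
Copeland scores (wins − losses):
  Route D: 0 − 3 = -3
  Route A: 2 − 1 = 1
  Route H: 3 − 0 = 3
  Route E: 1 − 2 = -1
Route H has the best Copeland score.

Route H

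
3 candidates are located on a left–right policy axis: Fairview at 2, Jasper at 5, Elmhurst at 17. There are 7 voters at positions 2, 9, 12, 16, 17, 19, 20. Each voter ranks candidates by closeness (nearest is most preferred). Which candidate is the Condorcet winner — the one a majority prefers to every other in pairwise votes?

With single-peaked preferences on a line, the Condorcet winner is the candidate closest to the median voter.
The median voter (position 16) is closest to Elmhurst at 17.
Check: Elmhurst vs Fairview — voters closer to Elmhurst: 5 of 7.

Elmhurst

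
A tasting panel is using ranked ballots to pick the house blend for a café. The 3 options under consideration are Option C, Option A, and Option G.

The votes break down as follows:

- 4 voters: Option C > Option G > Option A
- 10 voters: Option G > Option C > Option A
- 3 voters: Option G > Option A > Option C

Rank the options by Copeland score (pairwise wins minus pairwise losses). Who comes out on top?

Pairwise results:
  Option C vs Option A: Option C wins 14–3.
  Option C vs Option G: Option G wins 13–4.
  Option A vs Option G: Option G wins 17–0.
Copeland scores (wins − losses):
  Option C: 1 − 1 = 0
  Option A: 0 − 2 = -2
  Option G: 2 − 0 = 2
Option G has the best Copeland score.

Option G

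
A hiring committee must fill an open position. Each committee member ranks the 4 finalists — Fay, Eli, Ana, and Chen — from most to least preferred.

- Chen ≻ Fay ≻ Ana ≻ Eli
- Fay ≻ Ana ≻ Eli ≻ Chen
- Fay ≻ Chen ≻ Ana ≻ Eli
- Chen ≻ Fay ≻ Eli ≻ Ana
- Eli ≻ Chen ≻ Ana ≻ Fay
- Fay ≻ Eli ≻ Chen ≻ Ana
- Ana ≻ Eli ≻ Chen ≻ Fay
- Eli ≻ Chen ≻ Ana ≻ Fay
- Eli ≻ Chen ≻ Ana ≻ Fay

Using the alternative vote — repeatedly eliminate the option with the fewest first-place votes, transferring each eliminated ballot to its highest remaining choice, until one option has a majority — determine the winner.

Round 1: Fay 3, Eli 3, Chen 2, Ana 1. Ana has the fewest and is eliminated.
Round 2: Eli 4, Fay 3, Chen 2. Chen has the fewest and is eliminated.
Round 3: Fay 5, Eli 4. Fay has a majority.

Fay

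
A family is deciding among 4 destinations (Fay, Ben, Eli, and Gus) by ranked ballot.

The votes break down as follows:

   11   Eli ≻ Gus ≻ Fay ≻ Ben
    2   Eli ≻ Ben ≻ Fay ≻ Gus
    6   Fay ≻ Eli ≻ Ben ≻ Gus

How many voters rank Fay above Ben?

17

Ballots ranking Fay above Ben: 11+6 = 17.
Ballots ranking Ben above Fay: 2.
So 17 of 19 voters prefer Fay to Ben.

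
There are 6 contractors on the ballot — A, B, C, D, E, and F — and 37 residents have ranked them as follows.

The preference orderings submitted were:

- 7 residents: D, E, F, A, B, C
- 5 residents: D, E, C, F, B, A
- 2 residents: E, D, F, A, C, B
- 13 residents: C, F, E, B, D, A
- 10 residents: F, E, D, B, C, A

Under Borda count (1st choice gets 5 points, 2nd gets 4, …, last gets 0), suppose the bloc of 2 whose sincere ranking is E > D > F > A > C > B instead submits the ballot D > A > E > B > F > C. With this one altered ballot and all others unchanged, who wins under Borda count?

Borda totals with the altered ballot: A 22, B 62, C 90, D 113, E 133, F 135.
The winner is unchanged: still F.

F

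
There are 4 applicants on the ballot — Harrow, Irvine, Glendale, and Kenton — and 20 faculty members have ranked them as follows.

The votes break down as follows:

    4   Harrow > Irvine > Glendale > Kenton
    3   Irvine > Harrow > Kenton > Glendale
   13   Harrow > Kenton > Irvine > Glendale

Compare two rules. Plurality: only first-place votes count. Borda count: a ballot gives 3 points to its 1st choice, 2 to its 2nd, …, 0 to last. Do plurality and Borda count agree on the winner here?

Yes

Plurality first-place counts: Harrow 17, Irvine 3, Glendale 0, Kenton 0 → Harrow.
Borda totals: Harrow 57, Irvine 30, Glendale 4, Kenton 29 → Harrow.
The two rules agree on Harrow.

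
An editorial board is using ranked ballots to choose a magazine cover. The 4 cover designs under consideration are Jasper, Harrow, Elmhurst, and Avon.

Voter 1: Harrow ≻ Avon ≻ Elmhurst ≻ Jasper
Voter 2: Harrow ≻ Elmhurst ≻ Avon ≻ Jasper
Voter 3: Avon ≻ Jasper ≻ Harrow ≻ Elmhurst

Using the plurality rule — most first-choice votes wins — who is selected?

Harrow

First-place vote totals:
  Jasper: 0
  Harrow: 2
  Elmhurst: 0
  Avon: 1
Harrow has the most first-place votes.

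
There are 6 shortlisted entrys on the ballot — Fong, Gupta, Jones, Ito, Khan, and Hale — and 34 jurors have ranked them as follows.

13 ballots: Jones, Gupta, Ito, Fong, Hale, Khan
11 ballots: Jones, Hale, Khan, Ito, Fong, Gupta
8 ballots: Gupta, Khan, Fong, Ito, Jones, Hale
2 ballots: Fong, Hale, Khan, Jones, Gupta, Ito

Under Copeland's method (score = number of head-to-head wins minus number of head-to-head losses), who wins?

Jones

Pairwise results:
  Fong vs Gupta: Gupta wins 21–13.
  Fong vs Jones: Jones wins 24–10.
  Fong vs Ito: Ito wins 24–10.
  Fong vs Khan: Khan wins 19–15.
  Fong vs Hale: Fong wins 23–11.
  Gupta vs Jones: Jones wins 26–8.
  Gupta vs Ito: Gupta wins 23–11.
  Gupta vs Khan: Gupta wins 21–13.
  Gupta vs Hale: Gupta wins 21–13.
  Jones vs Ito: Jones wins 26–8.
  Jones vs Khan: Jones wins 24–10.
  Jones vs Hale: Jones wins 32–2.
  Ito vs Khan: Khan wins 21–13.
  Ito vs Hale: Ito wins 21–13.
  Khan vs Hale: Hale wins 26–8.
Copeland scores (wins − losses):
  Fong: 1 − 4 = -3
  Gupta: 4 − 1 = 3
  Jones: 5 − 0 = 5
  Ito: 2 − 3 = -1
  Khan: 2 − 3 = -1
  Hale: 1 − 4 = -3
Jones has the best Copeland score.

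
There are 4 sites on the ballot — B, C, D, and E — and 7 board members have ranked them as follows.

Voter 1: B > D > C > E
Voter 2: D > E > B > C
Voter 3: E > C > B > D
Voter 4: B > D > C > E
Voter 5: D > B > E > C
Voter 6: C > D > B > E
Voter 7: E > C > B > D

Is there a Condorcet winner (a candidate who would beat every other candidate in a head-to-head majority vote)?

Yes

Head-to-head results (7 voters total):
B vs C: B wins 4–3.
B vs D: B wins 4–3.
B vs E: B wins 4–3.
C vs D: D wins 4–3.
C vs E: E wins 4–3.
D vs E: D wins 5–2.
B beats each rival — C (4–3), D (4–3), E (4–3) — so B is the Condorcet winner.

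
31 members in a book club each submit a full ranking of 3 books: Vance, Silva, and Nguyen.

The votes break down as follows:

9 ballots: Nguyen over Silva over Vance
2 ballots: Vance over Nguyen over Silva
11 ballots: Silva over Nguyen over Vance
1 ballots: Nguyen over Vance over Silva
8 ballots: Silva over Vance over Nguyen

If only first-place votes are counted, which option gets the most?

First-place vote totals:
  Vance: 2
  Silva: 19
  Nguyen: 10
Silva has the most first-place votes.

Silva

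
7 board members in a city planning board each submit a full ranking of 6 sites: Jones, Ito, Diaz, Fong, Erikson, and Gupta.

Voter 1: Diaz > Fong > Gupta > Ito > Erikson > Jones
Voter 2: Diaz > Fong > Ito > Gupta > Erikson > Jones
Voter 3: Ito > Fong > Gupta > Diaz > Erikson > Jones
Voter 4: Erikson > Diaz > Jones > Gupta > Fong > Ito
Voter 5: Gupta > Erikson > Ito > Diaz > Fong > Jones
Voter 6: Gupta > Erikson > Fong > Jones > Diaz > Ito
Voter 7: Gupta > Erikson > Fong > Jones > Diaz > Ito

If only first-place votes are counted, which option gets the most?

Gupta

First-place vote totals:
  Jones: 0
  Ito: 1
  Diaz: 2
  Fong: 0
  Erikson: 1
  Gupta: 3
Gupta has the most first-place votes.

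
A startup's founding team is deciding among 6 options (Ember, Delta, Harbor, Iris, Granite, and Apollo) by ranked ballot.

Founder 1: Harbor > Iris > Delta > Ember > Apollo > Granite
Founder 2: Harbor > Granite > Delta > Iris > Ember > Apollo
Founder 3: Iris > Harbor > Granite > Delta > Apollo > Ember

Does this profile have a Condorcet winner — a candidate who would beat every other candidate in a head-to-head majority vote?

Head-to-head results (3 voters total):
Ember vs Delta: Delta wins 3–0.
Ember vs Harbor: Harbor wins 3–0.
Ember vs Iris: Iris wins 3–0.
Ember vs Granite: Granite wins 2–1.
Ember vs Apollo: Ember wins 2–1.
Delta vs Harbor: Harbor wins 3–0.
Delta vs Iris: Iris wins 2–1.
Delta vs Granite: Granite wins 2–1.
Delta vs Apollo: Delta wins 3–0.
Harbor vs Iris: Harbor wins 2–1.
Harbor vs Granite: Harbor wins 3–0.
Harbor vs Apollo: Harbor wins 3–0.
Iris vs Granite: Iris wins 2–1.
Iris vs Apollo: Iris wins 3–0.
Granite vs Apollo: Granite wins 2–1.
Harbor beats each rival — Ember (3–0), Delta (3–0), Iris (2–1), Granite (3–0), Apollo (3–0) — so Harbor is the Condorcet winner.

Yes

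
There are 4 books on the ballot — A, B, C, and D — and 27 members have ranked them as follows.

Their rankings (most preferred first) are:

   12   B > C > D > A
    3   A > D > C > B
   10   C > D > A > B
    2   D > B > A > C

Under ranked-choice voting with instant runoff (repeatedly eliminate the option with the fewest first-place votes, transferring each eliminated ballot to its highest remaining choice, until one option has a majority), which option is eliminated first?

Round 1: B 12, C 10, A 3, D 2. D has the fewest and is eliminated.
Round 2: B 14, C 10, A 3. B has a majority.

D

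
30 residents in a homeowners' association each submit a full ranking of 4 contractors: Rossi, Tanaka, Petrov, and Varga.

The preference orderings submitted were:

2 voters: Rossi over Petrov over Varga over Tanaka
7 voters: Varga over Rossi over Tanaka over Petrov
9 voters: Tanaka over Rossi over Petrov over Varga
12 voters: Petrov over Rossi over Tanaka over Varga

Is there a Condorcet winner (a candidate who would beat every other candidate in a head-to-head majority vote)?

Yes

Head-to-head results (30 voters total):
Rossi vs Tanaka: Rossi wins 21–9.
Rossi vs Petrov: Rossi wins 18–12.
Rossi vs Varga: Rossi wins 23–7.
Tanaka vs Petrov: Tanaka wins 16–14.
Tanaka vs Varga: Tanaka wins 21–9.
Petrov vs Varga: Petrov wins 23–7.
Rossi beats each rival — Tanaka (21–9), Petrov (18–12), Varga (23–7) — so Rossi is the Condorcet winner.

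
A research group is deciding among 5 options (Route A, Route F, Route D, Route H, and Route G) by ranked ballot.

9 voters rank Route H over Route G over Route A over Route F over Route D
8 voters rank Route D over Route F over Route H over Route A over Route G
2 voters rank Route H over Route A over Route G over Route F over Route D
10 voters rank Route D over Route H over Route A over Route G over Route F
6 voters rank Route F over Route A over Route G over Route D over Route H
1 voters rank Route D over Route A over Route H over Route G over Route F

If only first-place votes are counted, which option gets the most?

First-place vote totals:
  Route A: 0
  Route F: 6
  Route D: 19
  Route H: 11
  Route G: 0
Route D has the most first-place votes.

Route D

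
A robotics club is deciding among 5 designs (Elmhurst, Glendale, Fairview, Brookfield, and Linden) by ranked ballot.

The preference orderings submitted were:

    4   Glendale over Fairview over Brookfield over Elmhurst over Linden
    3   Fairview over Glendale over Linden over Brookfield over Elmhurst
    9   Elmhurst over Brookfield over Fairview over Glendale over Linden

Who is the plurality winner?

Elmhurst

First-place vote totals:
  Elmhurst: 9
  Glendale: 4
  Fairview: 3
  Brookfield: 0
  Linden: 0
Elmhurst has the most first-place votes.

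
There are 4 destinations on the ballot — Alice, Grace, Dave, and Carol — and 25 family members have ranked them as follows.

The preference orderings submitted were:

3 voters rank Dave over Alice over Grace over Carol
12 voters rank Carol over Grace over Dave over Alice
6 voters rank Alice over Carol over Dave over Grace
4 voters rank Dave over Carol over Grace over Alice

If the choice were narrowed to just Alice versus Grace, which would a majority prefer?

Ballots ranking Alice above Grace: 3+6 = 9.
Ballots ranking Grace above Alice: 12+4 = 16.
Grace wins the head-to-head, 16–9.

Grace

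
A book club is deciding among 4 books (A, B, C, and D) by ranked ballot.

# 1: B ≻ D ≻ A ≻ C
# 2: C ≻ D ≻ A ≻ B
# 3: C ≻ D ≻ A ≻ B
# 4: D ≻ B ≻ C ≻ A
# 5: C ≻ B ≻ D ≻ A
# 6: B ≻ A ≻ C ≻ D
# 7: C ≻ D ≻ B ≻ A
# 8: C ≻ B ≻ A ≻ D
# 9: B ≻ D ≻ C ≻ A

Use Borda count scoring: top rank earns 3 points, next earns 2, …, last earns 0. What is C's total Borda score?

18

Borda scores:
  A: 1 + 1 + 1 + 0 + 0 + 2 + 0 + 1 + 0 = 6
  B: 3 + 0 + 0 + 2 + 2 + 3 + 1 + 2 + 3 = 16
  C: 0 + 3 + 3 + 1 + 3 + 1 + 3 + 3 + 1 = 18
  D: 2 + 2 + 2 + 3 + 1 + 0 + 2 + 0 + 2 = 14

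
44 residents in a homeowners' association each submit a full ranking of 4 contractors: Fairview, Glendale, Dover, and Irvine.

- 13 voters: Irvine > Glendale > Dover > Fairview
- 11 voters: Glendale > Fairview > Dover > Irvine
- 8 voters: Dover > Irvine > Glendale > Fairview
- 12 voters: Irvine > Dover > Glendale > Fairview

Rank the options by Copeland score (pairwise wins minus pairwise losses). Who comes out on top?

Irvine

Pairwise results:
  Fairview vs Glendale: Glendale wins 44–0.
  Fairview vs Dover: Dover wins 33–11.
  Fairview vs Irvine: Irvine wins 33–11.
  Glendale vs Dover: Glendale wins 24–20.
  Glendale vs Irvine: Irvine wins 33–11.
  Dover vs Irvine: Irvine wins 25–19.
Copeland scores (wins − losses):
  Fairview: 0 − 3 = -3
  Glendale: 2 − 1 = 1
  Dover: 1 − 2 = -1
  Irvine: 3 − 0 = 3
Irvine has the best Copeland score.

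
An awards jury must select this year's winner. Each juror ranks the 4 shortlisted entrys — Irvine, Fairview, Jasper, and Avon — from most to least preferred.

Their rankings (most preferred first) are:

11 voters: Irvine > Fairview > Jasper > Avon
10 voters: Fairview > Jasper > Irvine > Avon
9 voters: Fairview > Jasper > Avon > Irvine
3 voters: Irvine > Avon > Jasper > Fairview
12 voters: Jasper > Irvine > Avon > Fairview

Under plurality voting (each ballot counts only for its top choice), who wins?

First-place vote totals:
  Irvine: 14
  Fairview: 19
  Jasper: 12
  Avon: 0
Fairview has the most first-place votes.

Fairview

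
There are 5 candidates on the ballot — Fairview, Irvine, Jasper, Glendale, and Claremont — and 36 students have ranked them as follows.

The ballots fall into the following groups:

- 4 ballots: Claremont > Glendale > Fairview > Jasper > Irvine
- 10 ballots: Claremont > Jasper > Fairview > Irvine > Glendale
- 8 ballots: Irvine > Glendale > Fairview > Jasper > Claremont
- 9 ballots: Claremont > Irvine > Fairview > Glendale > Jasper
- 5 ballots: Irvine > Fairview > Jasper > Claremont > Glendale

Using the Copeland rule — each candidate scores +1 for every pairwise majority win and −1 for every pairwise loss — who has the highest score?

Pairwise results:
  Fairview vs Irvine: Irvine wins 22–14.
  Fairview vs Jasper: Fairview wins 26–10.
  Fairview vs Glendale: Fairview wins 24–12.
  Fairview vs Claremont: Claremont wins 23–13.
  Irvine vs Jasper: Irvine wins 22–14.
  Irvine vs Glendale: Irvine wins 32–4.
  Irvine vs Claremont: Claremont wins 23–13.
  Jasper vs Glendale: Glendale wins 21–15.
  Jasper vs Claremont: Claremont wins 23–13.
  Glendale vs Claremont: Claremont wins 28–8.
Copeland scores (wins − losses):
  Fairview: 2 − 2 = 0
  Irvine: 3 − 1 = 2
  Jasper: 0 − 4 = -4
  Glendale: 1 − 3 = -2
  Claremont: 4 − 0 = 4
Claremont has the best Copeland score.

Claremont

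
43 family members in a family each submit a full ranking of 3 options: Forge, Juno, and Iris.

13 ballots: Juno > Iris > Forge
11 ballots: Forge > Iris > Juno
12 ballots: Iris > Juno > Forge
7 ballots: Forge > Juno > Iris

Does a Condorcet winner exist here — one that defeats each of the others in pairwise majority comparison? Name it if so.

Head-to-head results (43 voters total):
Forge vs Juno: Juno wins 25–18.
Forge vs Iris: Iris wins 25–18.
Juno vs Iris: Iris wins 23–20.
Iris beats each rival — Forge (25–18), Juno (23–20) — so Iris is the Condorcet winner.

Iris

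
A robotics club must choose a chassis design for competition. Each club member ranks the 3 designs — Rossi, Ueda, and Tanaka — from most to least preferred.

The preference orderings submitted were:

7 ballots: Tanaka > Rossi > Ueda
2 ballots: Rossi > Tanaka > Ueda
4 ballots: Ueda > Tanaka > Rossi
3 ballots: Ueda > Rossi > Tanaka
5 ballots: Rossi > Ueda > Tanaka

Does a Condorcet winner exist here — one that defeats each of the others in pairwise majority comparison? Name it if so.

There is no Condorcet winner

Head-to-head results (21 voters total):
Rossi vs Ueda: Rossi wins 14–7.
Rossi vs Tanaka: Tanaka wins 11–10.
Ueda vs Tanaka: Ueda wins 12–9.
No candidate beats all others: Rossi beats Ueda beats Tanaka beats Rossi, a majority cycle.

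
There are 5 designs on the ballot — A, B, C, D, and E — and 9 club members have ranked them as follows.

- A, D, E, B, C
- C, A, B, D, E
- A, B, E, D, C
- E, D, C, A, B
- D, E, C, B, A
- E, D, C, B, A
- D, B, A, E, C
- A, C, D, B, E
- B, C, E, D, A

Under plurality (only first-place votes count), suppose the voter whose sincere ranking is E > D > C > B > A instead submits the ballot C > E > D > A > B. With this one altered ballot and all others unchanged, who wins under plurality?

A

First-place totals with the altered ballot: A 3, B 1, C 2, D 2, E 1.
The winner is unchanged: still A.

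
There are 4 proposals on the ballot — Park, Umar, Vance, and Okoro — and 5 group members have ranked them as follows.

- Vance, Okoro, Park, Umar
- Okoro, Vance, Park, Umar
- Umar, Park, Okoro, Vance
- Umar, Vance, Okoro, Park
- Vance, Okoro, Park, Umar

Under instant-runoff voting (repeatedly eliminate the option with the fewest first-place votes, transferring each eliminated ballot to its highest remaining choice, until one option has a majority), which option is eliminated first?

Round 1: Umar 2, Vance 2, Okoro 1, Park 0. Park has the fewest and is eliminated.
Round 2: Umar 2, Vance 2, Okoro 1. Okoro has the fewest and is eliminated.
Round 3: Vance 3, Umar 2. Vance has a majority.

Park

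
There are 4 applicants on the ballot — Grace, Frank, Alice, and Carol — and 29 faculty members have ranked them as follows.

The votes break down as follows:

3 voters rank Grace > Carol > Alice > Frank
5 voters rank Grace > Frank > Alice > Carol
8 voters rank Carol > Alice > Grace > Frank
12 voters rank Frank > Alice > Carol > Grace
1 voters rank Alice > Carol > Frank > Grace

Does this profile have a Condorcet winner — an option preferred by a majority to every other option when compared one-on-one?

No

Head-to-head results (29 voters total):
Grace vs Frank: Grace wins 16–13.
Grace vs Alice: Alice wins 21–8.
Grace vs Carol: Carol wins 21–8.
Frank vs Alice: Frank wins 17–12.
Frank vs Carol: Frank wins 17–12.
Alice vs Carol: Alice wins 18–11.
No candidate beats all others: Grace beats Frank beats Alice beats Grace, a majority cycle.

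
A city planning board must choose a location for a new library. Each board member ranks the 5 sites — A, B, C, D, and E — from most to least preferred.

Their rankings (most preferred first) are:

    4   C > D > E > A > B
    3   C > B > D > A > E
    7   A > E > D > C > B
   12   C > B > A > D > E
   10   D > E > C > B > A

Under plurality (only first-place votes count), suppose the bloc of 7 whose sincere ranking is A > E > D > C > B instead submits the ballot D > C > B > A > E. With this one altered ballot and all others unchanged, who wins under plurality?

C

First-place totals with the altered ballot: A 0, B 0, C 19, D 17, E 0.
The winner is unchanged: still C.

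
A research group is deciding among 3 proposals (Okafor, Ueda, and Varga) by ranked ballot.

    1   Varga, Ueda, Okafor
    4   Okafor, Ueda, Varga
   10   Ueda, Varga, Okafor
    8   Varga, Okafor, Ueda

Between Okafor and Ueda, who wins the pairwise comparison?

Okafor

Ballots ranking Okafor above Ueda: 4+8 = 12.
Ballots ranking Ueda above Okafor: 1+10 = 11.
Okafor wins the head-to-head, 12–11.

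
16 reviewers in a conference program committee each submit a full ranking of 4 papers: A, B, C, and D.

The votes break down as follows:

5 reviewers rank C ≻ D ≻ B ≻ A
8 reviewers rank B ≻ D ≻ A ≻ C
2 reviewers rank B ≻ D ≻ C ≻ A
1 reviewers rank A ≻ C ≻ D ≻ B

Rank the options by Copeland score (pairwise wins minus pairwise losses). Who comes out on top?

B

Pairwise results:
  A vs B: B wins 15–1.
  A vs C: A wins 9–7.
  A vs D: D wins 15–1.
  B vs C: B wins 10–6.
  B vs D: B wins 10–6.
  C vs D: D wins 10–6.
Copeland scores (wins − losses):
  A: 1 − 2 = -1
  B: 3 − 0 = 3
  C: 0 − 3 = -3
  D: 2 − 1 = 1
B has the best Copeland score.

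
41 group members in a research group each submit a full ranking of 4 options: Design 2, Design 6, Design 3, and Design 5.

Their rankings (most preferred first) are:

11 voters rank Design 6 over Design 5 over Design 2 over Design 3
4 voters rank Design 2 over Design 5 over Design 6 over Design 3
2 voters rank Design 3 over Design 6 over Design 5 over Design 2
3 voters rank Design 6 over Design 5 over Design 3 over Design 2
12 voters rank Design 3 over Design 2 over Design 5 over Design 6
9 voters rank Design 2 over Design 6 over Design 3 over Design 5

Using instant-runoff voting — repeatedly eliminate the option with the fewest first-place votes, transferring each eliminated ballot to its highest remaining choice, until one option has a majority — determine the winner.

Design 6

Round 1: Design 6 14, Design 3 14, Design 2 13, Design 5 0. Design 5 has the fewest and is eliminated.
Round 2: Design 6 14, Design 3 14, Design 2 13. Design 2 has the fewest and is eliminated.
Round 3: Design 6 27, Design 3 14. Design 6 has a majority.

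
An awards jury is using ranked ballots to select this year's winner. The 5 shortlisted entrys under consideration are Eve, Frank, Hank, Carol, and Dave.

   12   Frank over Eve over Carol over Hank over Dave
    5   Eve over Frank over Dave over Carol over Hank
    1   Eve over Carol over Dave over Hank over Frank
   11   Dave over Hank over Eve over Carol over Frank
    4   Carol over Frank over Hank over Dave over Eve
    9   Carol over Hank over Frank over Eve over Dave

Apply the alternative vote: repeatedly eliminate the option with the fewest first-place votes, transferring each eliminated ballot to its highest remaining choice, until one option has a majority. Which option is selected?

Carol

Round 1: Carol 13, Frank 12, Dave 11, Eve 6, Hank 0. Hank has the fewest and is eliminated.
Round 2: Carol 13, Frank 12, Dave 11, Eve 6. Eve has the fewest and is eliminated.
Round 3: Frank 17, Carol 14, Dave 11. Dave has the fewest and is eliminated.
Round 4: Carol 25, Frank 17. Carol has a majority.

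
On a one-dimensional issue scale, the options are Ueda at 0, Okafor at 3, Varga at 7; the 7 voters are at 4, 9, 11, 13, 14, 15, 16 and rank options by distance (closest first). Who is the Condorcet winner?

Varga

With single-peaked preferences on a line, the Condorcet winner is the candidate closest to the median voter.
The median voter (position 13) is closest to Varga at 7.
Check: Varga vs Okafor — voters closer to Varga: 6 of 7.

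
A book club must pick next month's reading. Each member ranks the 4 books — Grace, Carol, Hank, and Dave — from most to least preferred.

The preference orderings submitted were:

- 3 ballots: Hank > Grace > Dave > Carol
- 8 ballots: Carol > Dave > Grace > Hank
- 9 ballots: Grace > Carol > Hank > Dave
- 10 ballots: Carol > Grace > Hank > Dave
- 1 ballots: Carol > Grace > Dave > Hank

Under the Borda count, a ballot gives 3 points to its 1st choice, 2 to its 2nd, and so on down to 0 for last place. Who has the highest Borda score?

Borda scores:
  Grace: 3·2 + 8·1 + 9·3 + 10·2 + 2 = 63
  Carol: 3·0 + 8·3 + 9·2 + 10·3 + 3 = 75
  Hank: 3·3 + 8·0 + 9·1 + 10·1 + 0 = 28
  Dave: 3·1 + 8·2 + 9·0 + 10·0 + 1 = 20
Carol has the highest total.

Carol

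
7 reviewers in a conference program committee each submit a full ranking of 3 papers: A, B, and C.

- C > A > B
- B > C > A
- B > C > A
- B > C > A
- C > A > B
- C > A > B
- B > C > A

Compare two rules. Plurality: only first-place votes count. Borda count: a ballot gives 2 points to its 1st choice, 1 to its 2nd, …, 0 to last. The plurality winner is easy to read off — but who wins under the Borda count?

C

Plurality first-place counts: A 0, B 4, C 3 → B.
Borda totals: A 3, B 8, C 10 → C.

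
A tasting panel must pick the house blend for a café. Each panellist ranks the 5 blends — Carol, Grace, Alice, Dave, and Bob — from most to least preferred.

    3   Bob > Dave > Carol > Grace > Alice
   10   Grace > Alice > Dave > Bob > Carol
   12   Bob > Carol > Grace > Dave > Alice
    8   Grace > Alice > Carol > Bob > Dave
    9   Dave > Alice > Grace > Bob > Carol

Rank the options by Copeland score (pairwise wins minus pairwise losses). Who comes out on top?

Grace

Pairwise results:
  Carol vs Grace: Grace wins 27–15.
  Carol vs Alice: Alice wins 27–15.
  Carol vs Dave: Dave wins 22–20.
  Carol vs Bob: Bob wins 34–8.
  Grace vs Alice: Grace wins 33–9.
  Grace vs Dave: Grace wins 30–12.
  Grace vs Bob: Grace wins 27–15.
  Alice vs Dave: Dave wins 24–18.
  Alice vs Bob: Alice wins 27–15.
  Dave vs Bob: Bob wins 23–19.
Copeland scores (wins − losses):
  Carol: 0 − 4 = -4
  Grace: 4 − 0 = 4
  Alice: 2 − 2 = 0
  Dave: 2 − 2 = 0
  Bob: 2 − 2 = 0
Grace has the best Copeland score.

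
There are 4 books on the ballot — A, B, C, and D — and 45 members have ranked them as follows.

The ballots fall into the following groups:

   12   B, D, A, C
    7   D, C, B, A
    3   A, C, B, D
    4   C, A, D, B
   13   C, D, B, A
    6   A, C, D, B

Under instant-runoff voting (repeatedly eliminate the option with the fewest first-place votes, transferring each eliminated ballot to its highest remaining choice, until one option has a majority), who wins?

C

Round 1: C 17, B 12, A 9, D 7. D has the fewest and is eliminated.
Round 2: C 24, B 12, A 9. C has a majority.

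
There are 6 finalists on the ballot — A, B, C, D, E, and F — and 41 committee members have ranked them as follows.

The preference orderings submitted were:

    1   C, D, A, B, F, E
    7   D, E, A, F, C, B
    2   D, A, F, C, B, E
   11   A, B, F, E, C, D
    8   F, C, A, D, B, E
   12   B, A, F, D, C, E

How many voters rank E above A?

7

Ballots ranking E above A: 7.
Ballots ranking A above E: 1+2+11+8+12 = 34.
So 7 of 41 voters prefer E to A.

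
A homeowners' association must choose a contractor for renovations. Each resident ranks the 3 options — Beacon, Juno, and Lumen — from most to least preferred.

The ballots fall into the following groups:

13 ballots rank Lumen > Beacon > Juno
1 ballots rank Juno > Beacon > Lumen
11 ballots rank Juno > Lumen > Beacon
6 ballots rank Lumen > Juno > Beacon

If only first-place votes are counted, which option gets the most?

Lumen

First-place vote totals:
  Beacon: 0
  Juno: 12
  Lumen: 19
Lumen has the most first-place votes.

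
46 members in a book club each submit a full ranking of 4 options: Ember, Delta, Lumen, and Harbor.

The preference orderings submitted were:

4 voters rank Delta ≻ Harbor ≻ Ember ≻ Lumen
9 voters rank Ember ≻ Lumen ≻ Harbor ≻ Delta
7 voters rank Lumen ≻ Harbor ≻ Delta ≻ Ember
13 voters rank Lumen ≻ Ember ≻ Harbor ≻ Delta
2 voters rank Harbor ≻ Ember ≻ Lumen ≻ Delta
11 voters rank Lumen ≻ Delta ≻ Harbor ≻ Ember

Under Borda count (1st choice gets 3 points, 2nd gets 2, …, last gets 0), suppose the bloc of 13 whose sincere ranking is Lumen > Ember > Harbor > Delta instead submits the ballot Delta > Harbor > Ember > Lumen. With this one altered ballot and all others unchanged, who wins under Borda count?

Borda totals with the altered ballot: Ember 48, Delta 80, Lumen 74, Harbor 74.
The switch changes the winner from Lumen to Delta.

Delta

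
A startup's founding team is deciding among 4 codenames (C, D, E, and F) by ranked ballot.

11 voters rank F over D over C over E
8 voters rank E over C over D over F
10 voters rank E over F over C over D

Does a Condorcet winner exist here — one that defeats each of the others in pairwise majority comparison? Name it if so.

E

Head-to-head results (29 voters total):
C vs D: C wins 18–11.
C vs E: E wins 18–11.
C vs F: F wins 21–8.
D vs E: E wins 18–11.
D vs F: F wins 21–8.
E vs F: E wins 18–11.
E beats each rival — C (18–11), D (18–11), F (18–11) — so E is the Condorcet winner.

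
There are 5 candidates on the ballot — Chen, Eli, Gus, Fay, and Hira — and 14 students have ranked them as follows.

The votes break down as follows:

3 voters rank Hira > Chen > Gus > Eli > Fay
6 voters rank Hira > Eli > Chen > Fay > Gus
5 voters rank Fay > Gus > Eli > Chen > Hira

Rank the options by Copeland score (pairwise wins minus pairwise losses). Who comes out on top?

Hira

Pairwise results:
  Chen vs Eli: Eli wins 11–3.
  Chen vs Gus: Chen wins 9–5.
  Chen vs Fay: Chen wins 9–5.
  Chen vs Hira: Hira wins 9–5.
  Eli vs Gus: Gus wins 8–6.
  Eli vs Fay: Eli wins 9–5.
  Eli vs Hira: Hira wins 9–5.
  Gus vs Fay: Fay wins 11–3.
  Gus vs Hira: Hira wins 9–5.
  Fay vs Hira: Hira wins 9–5.
Copeland scores (wins − losses):
  Chen: 2 − 2 = 0
  Eli: 2 − 2 = 0
  Gus: 1 − 3 = -2
  Fay: 1 − 3 = -2
  Hira: 4 − 0 = 4
Hira has the best Copeland score.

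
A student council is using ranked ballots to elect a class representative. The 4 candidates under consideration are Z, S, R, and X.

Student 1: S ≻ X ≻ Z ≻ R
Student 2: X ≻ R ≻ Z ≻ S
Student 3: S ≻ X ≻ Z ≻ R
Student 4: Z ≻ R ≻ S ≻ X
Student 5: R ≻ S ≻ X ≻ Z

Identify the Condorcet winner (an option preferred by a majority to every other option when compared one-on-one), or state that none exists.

Head-to-head results (5 voters total):
Z vs S: S wins 3–2.
Z vs R: Z wins 3–2.
Z vs X: X wins 4–1.
S vs R: R wins 3–2.
S vs X: S wins 4–1.
R vs X: X wins 3–2.
No candidate beats all others: Z beats R beats S beats Z, a majority cycle.

There is no Condorcet winner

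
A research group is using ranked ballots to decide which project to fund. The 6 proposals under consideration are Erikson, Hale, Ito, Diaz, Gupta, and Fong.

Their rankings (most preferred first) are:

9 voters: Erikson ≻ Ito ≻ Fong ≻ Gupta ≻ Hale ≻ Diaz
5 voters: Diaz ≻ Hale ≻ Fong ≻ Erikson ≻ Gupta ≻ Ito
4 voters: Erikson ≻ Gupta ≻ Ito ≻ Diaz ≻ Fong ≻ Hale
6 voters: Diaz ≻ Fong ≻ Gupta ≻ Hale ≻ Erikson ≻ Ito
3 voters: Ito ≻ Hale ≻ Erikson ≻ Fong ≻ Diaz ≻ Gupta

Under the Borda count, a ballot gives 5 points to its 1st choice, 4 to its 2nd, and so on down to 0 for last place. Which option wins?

Borda scores:
  Erikson: 9·5 + 5·2 + 4·5 + 6·1 + 3·3 = 90
  Hale: 9·1 + 5·4 + 4·0 + 6·2 + 3·4 = 53
  Ito: 9·4 + 5·0 + 4·3 + 6·0 + 3·5 = 63
  Diaz: 9·0 + 5·5 + 4·2 + 6·5 + 3·1 = 66
  Gupta: 9·2 + 5·1 + 4·4 + 6·3 + 3·0 = 57
  Fong: 9·3 + 5·3 + 4·1 + 6·4 + 3·2 = 76
Erikson has the highest total.

Erikson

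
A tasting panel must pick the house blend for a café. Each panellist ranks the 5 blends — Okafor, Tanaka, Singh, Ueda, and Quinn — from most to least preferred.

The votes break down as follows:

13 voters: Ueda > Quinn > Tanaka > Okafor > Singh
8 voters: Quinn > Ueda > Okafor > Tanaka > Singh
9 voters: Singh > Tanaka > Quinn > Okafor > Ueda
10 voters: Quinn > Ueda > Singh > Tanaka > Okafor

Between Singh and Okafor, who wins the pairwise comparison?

Okafor

Ballots ranking Singh above Okafor: 9+10 = 19.
Ballots ranking Okafor above Singh: 13+8 = 21.
Okafor wins the head-to-head, 21–19.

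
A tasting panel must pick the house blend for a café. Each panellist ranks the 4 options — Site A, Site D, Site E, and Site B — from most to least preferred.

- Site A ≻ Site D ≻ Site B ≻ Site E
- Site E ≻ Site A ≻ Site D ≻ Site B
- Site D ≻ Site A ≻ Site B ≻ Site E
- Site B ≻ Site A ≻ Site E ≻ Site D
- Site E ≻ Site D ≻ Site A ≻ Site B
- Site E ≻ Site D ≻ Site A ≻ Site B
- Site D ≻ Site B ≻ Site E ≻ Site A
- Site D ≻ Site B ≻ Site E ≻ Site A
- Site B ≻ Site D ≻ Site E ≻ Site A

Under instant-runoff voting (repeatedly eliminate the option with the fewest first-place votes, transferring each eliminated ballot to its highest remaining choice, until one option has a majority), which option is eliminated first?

Site A

Round 1: Site D 3, Site E 3, Site B 2, Site A 1. Site A has the fewest and is eliminated.
Round 2: Site D 4, Site E 3, Site B 2. Site B has the fewest and is eliminated.
Round 3: Site D 5, Site E 4. Site D has a majority.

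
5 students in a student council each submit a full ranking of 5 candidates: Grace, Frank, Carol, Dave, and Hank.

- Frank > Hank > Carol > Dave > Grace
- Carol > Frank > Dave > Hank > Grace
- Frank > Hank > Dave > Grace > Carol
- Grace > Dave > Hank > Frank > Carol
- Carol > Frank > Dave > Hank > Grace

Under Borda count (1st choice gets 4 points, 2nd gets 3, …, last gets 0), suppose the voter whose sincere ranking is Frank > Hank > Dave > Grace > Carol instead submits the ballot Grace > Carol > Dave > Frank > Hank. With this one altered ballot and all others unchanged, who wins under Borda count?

Borda totals with the altered ballot: Grace 8, Frank 12, Carol 13, Dave 10, Hank 7.
The switch changes the winner from Frank to Carol.

Carol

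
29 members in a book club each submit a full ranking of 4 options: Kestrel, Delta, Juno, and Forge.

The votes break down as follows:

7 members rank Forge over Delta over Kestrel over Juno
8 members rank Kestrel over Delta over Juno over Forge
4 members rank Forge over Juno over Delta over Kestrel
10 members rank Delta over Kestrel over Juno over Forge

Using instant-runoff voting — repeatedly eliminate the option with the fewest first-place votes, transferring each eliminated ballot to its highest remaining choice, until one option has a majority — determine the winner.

Delta

Round 1: Forge 11, Delta 10, Kestrel 8, Juno 0. Juno has the fewest and is eliminated.
Round 2: Forge 11, Delta 10, Kestrel 8. Kestrel has the fewest and is eliminated.
Round 3: Delta 18, Forge 11. Delta has a majority.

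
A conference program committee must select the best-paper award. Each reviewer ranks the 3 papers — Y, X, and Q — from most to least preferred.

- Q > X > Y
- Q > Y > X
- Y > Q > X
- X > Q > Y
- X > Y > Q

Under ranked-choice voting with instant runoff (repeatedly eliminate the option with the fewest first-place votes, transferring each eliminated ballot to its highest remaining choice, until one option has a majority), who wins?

Round 1: X 2, Q 2, Y 1. Y has the fewest and is eliminated.
Round 2: Q 3, X 2. Q has a majority.

Q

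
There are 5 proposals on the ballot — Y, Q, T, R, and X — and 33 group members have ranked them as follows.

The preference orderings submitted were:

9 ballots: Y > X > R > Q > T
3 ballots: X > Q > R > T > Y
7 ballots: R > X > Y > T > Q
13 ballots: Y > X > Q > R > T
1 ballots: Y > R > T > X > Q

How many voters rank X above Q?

Ballots ranking X above Q: 9+3+7+13+1 = 33.
Ballots ranking Q above X: 0.
So 33 of 33 voters prefer X to Q.

33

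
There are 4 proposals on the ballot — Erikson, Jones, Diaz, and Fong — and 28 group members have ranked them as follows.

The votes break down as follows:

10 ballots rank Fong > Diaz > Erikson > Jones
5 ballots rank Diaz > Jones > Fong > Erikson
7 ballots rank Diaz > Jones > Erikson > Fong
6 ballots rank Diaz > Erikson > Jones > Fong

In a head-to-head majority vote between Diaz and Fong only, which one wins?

Ballots ranking Diaz above Fong: 5+7+6 = 18.
Ballots ranking Fong above Diaz: 10.
Diaz wins the head-to-head, 18–10.

Diaz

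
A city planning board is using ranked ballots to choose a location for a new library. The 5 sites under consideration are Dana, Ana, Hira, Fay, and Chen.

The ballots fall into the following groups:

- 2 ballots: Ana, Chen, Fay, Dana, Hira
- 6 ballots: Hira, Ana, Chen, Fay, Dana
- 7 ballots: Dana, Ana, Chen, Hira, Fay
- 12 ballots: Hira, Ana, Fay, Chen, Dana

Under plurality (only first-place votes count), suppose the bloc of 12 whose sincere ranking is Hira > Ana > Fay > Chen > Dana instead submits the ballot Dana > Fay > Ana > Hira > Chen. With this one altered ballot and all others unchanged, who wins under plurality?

First-place totals with the altered ballot: Dana 19, Ana 2, Hira 6, Fay 0, Chen 0.
The switch changes the winner from Hira to Dana.

Dana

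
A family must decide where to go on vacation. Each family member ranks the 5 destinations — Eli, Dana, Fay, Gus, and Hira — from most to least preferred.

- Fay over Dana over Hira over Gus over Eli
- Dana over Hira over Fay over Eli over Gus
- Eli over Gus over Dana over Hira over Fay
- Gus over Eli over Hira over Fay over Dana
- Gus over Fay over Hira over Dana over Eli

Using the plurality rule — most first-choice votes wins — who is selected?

First-place vote totals:
  Eli: 1
  Dana: 1
  Fay: 1
  Gus: 2
  Hira: 0
Gus has the most first-place votes.

Gus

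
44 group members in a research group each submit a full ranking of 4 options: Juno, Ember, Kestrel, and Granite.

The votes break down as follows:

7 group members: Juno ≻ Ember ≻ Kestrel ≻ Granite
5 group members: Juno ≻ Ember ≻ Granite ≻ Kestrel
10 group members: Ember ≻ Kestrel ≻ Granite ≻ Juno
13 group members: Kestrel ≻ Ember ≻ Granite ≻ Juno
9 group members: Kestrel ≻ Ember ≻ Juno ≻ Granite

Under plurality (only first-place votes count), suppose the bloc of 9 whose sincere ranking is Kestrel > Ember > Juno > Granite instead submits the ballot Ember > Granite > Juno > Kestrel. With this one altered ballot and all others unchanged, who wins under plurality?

Ember

First-place totals with the altered ballot: Juno 12, Ember 19, Kestrel 13, Granite 0.
The switch changes the winner from Kestrel to Ember.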